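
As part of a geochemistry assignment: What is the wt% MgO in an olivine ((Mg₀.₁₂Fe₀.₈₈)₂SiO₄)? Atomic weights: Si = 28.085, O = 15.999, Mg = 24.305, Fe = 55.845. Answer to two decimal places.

4.93 wt%

Formula mass = 196.201 g/mol.
0.24 Mg → 0.2400 mol MgO per formula unit; M(MgO) = 40.304, so MgO mass = 9.673 g.
9.673/196.201 × 100 = 4.93 wt%.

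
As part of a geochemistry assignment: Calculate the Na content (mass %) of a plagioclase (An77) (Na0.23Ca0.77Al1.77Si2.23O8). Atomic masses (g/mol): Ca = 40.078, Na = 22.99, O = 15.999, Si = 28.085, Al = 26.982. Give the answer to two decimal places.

M(Na0.23Ca0.77Al1.77Si2.23O8) = 274.527 g/mol.
Na contributes 0.23 × 22.99 = 5.288 g per mole.
5.288/274.527 = 0.0193 → 1.93%.

1.93 mass %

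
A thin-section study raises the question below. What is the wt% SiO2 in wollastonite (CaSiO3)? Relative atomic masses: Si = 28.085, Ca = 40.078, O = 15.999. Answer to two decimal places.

M(CaSiO3) = 116.160 g/mol; M(SiO2) = 60.083 g/mol.
Moles SiO2 per formula unit = 1 Si ÷ 1 = 1.0000.
SiO2 fraction = (1.0000 × 60.083) / 116.160 = 60.083/116.160 = 0.5172.

51.72 wt%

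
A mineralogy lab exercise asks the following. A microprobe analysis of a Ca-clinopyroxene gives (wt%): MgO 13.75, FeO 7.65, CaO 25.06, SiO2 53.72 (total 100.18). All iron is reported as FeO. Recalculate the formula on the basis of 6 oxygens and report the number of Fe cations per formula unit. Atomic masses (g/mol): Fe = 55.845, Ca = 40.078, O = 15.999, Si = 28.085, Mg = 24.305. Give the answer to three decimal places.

MgO: 13.75/40.304 = 0.34116 mol → 0.34116 mol Mg, 0.34116 mol O.
FeO: 7.65/71.844 = 0.10648 mol → 0.10648 mol Fe, 0.10648 mol O.
CaO: 25.06/56.077 = 0.44689 mol → 0.44689 mol Ca, 0.44689 mol O.
SiO2: 53.72/60.083 = 0.89410 mol → 0.89410 mol Si, 1.78820 mol O.
Total oxygen = 2.68273 mol. Normalization factor = 6/2.68273 = 2.23653.
Fe per 6 O = 0.10648 × 2.23653 = 0.238.

0.238 Fe apfu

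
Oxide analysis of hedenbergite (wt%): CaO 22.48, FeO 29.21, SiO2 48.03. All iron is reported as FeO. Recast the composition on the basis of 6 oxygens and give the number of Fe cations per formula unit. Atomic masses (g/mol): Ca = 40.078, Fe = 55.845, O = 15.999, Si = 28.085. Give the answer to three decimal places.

1.014 Fe apfu

CaO (M=56.077): mol = 0.40088; Ca = 0.40088, O = 0.40088.
FeO (M=71.844): mol = 0.40658; Fe = 0.40658, O = 0.40658.
SiO2 (M=60.083): mol = 0.79939; Si = 0.79939, O = 1.59878.
ΣO = 2.40624; factor = 6/ΣO = 2.49352.
Fe apfu = 0.40658 × 2.49352 = 1.014.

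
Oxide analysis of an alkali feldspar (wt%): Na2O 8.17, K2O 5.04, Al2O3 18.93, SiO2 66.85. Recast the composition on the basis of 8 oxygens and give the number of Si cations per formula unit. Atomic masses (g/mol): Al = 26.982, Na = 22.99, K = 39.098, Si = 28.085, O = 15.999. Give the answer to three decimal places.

8.17 wt% Na2O ÷ 61.979 g/mol = 0.13182 mol, giving 0.26364 Na and 0.13182 O.
5.04 wt% K2O ÷ 94.195 g/mol = 0.05351 mol, giving 0.10702 K and 0.05351 O.
18.93 wt% Al2O3 ÷ 101.961 g/mol = 0.18566 mol, giving 0.37132 Al and 0.55698 O.
66.85 wt% SiO2 ÷ 60.083 g/mol = 1.11263 mol, giving 1.11263 Si and 2.22526 O.
Oxygen sums to 2.96757; scaling by 8/2.96757 = 2.69581 puts the formula on 8 O.
Si: 1.11263 × 2.69581 = 2.999 atoms per formula unit.

2.999 Si apfu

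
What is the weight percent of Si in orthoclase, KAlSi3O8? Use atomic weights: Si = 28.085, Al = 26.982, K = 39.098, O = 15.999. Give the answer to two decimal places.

Molar mass of KAlSi3O8: 1×39.098 + 1×26.982 + 3×28.085 + 8×15.999 = 278.327 g/mol.
Mass of Si per formula unit: 3 × 28.085 = 84.255 g.
Weight fraction Si = 84.255 / 278.327 = 0.3027.

30.27 mass %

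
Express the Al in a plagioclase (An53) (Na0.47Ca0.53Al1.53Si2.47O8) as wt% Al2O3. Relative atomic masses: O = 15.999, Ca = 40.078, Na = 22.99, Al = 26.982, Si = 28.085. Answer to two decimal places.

M(Na0.47Ca0.53Al1.53Si2.47O8) = 270.691 g/mol; M(Al2O3) = 101.961 g/mol.
Moles Al2O3 per formula unit = 1.53 Al ÷ 2 = 0.7650.
Al2O3 fraction = (0.7650 × 101.961) / 270.691 = 78.000/270.691 = 0.2882.

28.82 wt%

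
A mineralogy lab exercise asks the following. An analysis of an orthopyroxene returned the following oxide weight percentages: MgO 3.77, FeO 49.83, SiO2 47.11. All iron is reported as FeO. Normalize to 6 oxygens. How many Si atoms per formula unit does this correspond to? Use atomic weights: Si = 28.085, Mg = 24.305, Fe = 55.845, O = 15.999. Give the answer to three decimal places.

MgO: 3.77/40.304 = 0.09354 mol → 0.09354 mol Mg, 0.09354 mol O.
FeO: 49.83/71.844 = 0.69359 mol → 0.69359 mol Fe, 0.69359 mol O.
SiO2: 47.11/60.083 = 0.78408 mol → 0.78408 mol Si, 1.56816 mol O.
Total oxygen = 2.35529 mol. Normalization factor = 6/2.35529 = 2.54746.
Si per 6 O = 0.78408 × 2.54746 = 1.997.

1.997 Si apfu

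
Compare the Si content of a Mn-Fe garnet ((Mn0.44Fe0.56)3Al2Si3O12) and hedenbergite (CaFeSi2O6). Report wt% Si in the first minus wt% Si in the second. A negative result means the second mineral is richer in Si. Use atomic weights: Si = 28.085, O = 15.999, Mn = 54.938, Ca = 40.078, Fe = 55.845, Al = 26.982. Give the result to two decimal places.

-5.67 percentage points

First mineral: 84.255 g Si in 496.545 g formula = 16.97 wt% Si.
Second mineral: 56.170 g Si in 248.087 g formula = 22.64 wt% Si.
16.97% − 22.64% gives a difference of -5.67 percentage points.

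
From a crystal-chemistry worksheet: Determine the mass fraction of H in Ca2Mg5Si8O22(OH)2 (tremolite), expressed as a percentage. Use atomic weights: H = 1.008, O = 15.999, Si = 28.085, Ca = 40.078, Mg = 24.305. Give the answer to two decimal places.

Molar mass of Ca2Mg5Si8O22(OH)2: 2×40.078 + 5×24.305 + 8×28.085 + 24×15.999 + 2×1.008 = 812.353 g/mol.
Mass of H per formula unit: 2 × 1.008 = 2.016 g.
Weight fraction H = 2.016 / 812.353 = 0.0025.

0.25 wt%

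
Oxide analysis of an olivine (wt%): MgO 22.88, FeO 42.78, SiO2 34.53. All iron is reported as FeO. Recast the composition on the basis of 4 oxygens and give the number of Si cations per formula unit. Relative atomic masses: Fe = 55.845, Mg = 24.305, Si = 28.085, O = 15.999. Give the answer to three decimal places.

MgO (M=40.304): mol = 0.56769; Mg = 0.56769, O = 0.56769.
FeO (M=71.844): mol = 0.59546; Fe = 0.59546, O = 0.59546.
SiO2 (M=60.083): mol = 0.57470; Si = 0.57470, O = 1.14940.
ΣO = 2.31255; factor = 4/ΣO = 1.72969.
Si apfu = 0.57470 × 1.72969 = 0.994.

0.994 Si apfu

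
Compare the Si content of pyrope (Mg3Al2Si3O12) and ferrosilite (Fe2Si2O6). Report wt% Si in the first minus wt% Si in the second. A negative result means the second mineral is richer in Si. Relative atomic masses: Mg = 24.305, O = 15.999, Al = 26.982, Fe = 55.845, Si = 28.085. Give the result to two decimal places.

First mineral: 84.255 g Si in 403.122 g formula = 20.90 wt% Si.
Second mineral: 56.170 g Si in 263.854 g formula = 21.29 wt% Si.
20.90% − 21.29% gives a difference of -0.39 percentage points.

-0.39 percentage points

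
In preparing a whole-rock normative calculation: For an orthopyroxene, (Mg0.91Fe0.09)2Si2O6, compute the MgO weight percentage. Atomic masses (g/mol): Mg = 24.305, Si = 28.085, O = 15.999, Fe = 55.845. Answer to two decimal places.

35.53 wt%

Formula mass = 206.451 g/mol.
1.82 Mg → 1.8200 mol MgO per formula unit; M(MgO) = 40.304, so MgO mass = 73.353 g.
73.353/206.451 × 100 = 35.53 wt%.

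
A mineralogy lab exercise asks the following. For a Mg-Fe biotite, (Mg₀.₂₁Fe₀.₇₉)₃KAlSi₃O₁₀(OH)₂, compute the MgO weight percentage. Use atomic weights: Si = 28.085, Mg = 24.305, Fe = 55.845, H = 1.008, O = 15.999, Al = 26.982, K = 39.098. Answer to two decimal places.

M((Mg₀.₂₁Fe₀.₇₉)₃KAlSi₃O₁₀(OH)₂) = 492.004 g/mol; M(MgO) = 40.304 g/mol.
Moles MgO per formula unit = 0.63 Mg ÷ 1 = 0.6300.
MgO fraction = (0.6300 × 40.304) / 492.004 = 25.392/492.004 = 0.0516.

5.16 wt%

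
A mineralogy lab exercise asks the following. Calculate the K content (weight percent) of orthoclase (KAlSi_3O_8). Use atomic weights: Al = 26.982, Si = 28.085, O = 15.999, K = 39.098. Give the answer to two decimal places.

14.05 weight percent

Molar mass of KAlSi_3O_8: 1·39.098 + 1·26.982 + 3·28.085 + 8·15.999 = 278.327 g/mol.
Mass of K per formula unit: 1 × 39.098 = 39.098 g.
Weight fraction K = 39.098 / 278.327 = 0.1405.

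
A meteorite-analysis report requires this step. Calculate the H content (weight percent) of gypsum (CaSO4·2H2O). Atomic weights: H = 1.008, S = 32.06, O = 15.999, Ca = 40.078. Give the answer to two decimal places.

Molar mass of CaSO4·2H2O: 1×40.078 + 1×32.06 + 6×15.999 + 4×1.008 = 172.164 g/mol.
Mass of H per formula unit: 4 × 1.008 = 4.032 g.
Weight fraction H = 4.032 / 172.164 = 0.0234.

2.34 weight percent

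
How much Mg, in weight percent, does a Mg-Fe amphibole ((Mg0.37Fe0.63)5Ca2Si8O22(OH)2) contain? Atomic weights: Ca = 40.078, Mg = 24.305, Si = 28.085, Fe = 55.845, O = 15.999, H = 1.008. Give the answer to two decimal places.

Molar mass of (Mg0.37Fe0.63)5Ca2Si8O22(OH)2: 1.85·24.305 + 3.15·55.845 + 2·40.078 + 8·28.085 + 24·15.999 + 2·1.008 = 911.704 g/mol.
Mass of Mg per formula unit: 1.85 × 24.305 = 44.964 g.
Weight fraction Mg = 44.964 / 911.704 = 0.0493.

4.93 weight percent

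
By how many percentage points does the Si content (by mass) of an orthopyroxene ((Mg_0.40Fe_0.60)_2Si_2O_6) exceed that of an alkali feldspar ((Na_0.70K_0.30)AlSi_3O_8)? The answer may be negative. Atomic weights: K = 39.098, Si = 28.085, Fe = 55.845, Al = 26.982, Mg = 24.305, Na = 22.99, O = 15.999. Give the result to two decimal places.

First mineral: 56.170 g Si in 238.622 g formula = 23.54 wt% Si.
Second mineral: 84.255 g Si in 267.051 g formula = 31.55 wt% Si.
23.54% − 31.55% gives a difference of -8.01 percentage points.

-8.01 percentage points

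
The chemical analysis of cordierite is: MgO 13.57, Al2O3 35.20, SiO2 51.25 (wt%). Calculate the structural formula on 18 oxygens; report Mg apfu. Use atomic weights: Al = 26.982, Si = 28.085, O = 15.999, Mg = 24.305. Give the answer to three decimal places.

1.969 Mg apfu

MgO (M=40.304): mol = 0.33669; Mg = 0.33669, O = 0.33669.
Al2O3 (M=101.961): mol = 0.34523; Al = 0.69046, O = 1.03569.
SiO2 (M=60.083): mol = 0.85299; Si = 0.85299, O = 1.70598.
ΣO = 3.07836; factor = 18/ΣO = 5.84727.
Mg apfu = 0.33669 × 5.84727 = 1.969.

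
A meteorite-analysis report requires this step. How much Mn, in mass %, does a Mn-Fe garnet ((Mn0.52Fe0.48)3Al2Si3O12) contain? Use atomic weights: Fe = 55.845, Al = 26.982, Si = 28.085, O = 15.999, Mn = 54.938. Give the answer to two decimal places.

Formula mass = 1.56×54.938 + 1.44×55.845 + 2×26.982 + 3×28.085 + 12×15.999 = 496.327 g/mol, of which 85.703 g is Mn.
So Mn makes up 85.703/496.327 = 0.1727 of the mass, i.e. 17.27%.

17.27 mass %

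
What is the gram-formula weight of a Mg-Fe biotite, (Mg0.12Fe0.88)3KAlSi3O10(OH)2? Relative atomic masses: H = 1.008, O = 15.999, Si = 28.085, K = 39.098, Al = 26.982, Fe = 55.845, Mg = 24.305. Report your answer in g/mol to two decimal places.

Mg: 0.36 × 24.305 = 8.7498
Fe: 2.64 × 55.845 = 147.4308
K: 1 × 39.098 = 39.0980
Al: 1 × 26.982 = 26.9820
Si: 3 × 28.085 = 84.2550
O: 12 × 15.999 = 191.9880
H: 2 × 1.008 = 2.0160
Summing the contributions gives the formula mass.

500.52 g/mol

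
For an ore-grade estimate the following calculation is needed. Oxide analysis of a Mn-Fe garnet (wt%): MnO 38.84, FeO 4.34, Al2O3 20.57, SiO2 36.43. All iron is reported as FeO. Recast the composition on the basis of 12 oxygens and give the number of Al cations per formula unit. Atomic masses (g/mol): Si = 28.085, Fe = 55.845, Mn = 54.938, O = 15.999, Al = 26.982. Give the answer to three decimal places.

MnO (M=70.937): mol = 0.54753; Mn = 0.54753, O = 0.54753.
FeO (M=71.844): mol = 0.06041; Fe = 0.06041, O = 0.06041.
Al2O3 (M=101.961): mol = 0.20174; Al = 0.40348, O = 0.60522.
SiO2 (M=60.083): mol = 0.60633; Si = 0.60633, O = 1.21266.
ΣO = 2.42582; factor = 12/ΣO = 4.94678.
Al apfu = 0.40348 × 4.94678 = 1.996.

1.996 Al apfu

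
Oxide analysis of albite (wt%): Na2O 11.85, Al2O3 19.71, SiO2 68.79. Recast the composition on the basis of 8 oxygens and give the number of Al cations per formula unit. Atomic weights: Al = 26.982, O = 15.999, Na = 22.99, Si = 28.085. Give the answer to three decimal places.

1.010 Al apfu

Na2O: 11.85/61.979 = 0.19119 mol → 0.38238 mol Na, 0.19119 mol O.
Al2O3: 19.71/101.961 = 0.19331 mol → 0.38662 mol Al, 0.57993 mol O.
SiO2: 68.79/60.083 = 1.14492 mol → 1.14492 mol Si, 2.28984 mol O.
Total oxygen = 3.06096 mol. Normalization factor = 8/3.06096 = 2.61356.
Al per 8 O = 0.38662 × 2.61356 = 1.010.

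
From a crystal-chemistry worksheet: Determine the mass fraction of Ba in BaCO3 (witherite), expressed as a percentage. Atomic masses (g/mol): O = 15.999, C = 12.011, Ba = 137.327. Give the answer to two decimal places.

Molar mass of BaCO3: 1×137.327 + 1×12.011 + 3×15.999 = 197.335 g/mol.
Mass of Ba per formula unit: 1 × 137.327 = 137.327 g.
Weight fraction Ba = 137.327 / 197.335 = 0.6959.

69.59 weight percent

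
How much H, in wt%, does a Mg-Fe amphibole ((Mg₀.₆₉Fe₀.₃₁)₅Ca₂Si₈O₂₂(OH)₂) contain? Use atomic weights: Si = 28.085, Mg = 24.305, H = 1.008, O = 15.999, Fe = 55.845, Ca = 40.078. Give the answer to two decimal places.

0.23 wt%

Molar mass of (Mg₀.₆₉Fe₀.₃₁)₅Ca₂Si₈O₂₂(OH)₂: 3.45*24.305 + 1.55*55.845 + 2*40.078 + 8*28.085 + 24*15.999 + 2*1.008 = 861.240 g/mol.
Mass of H per formula unit: 2 × 1.008 = 2.016 g.
Weight fraction H = 2.016 / 861.240 = 0.0023.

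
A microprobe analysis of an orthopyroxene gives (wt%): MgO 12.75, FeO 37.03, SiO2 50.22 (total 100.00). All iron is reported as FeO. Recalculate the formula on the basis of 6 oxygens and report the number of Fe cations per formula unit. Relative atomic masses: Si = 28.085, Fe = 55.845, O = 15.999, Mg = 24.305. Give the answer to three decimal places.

12.75 wt% MgO ÷ 40.304 g/mol = 0.31635 mol, giving 0.31635 Mg and 0.31635 O.
37.03 wt% FeO ÷ 71.844 g/mol = 0.51542 mol, giving 0.51542 Fe and 0.51542 O.
50.22 wt% SiO2 ÷ 60.083 g/mol = 0.83584 mol, giving 0.83584 Si and 1.67168 O.
Oxygen sums to 2.50345; scaling by 6/2.50345 = 2.39669 puts the formula on 6 O.
Fe: 0.51542 × 2.39669 = 1.235 atoms per formula unit.

1.235 Fe apfu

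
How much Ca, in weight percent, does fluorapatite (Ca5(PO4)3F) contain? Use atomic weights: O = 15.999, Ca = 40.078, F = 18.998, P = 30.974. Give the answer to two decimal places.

Molar mass of Ca5(PO4)3F: 5*40.078 + 3*30.974 + 12*15.999 + 1*18.998 = 504.298 g/mol.
Mass of Ca per formula unit: 5 × 40.078 = 200.390 g.
Weight fraction Ca = 200.390 / 504.298 = 0.3974.

39.74 weight percent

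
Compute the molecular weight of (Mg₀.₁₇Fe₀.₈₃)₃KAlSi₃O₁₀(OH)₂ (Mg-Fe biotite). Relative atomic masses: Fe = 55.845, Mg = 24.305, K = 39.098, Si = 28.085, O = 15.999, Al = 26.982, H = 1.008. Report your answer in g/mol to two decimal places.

M = 0.51*24.305 + 2.49*55.845 + 1*39.098 + 1*26.982 + 3*28.085 + 12*15.999 + 2*1.008

495.79 g/mol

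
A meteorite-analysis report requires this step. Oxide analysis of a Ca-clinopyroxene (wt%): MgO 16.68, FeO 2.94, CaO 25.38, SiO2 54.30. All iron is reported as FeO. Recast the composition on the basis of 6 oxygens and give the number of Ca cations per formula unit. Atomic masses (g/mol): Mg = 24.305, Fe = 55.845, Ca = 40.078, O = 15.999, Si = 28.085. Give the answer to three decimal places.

16.68 wt% MgO ÷ 40.304 g/mol = 0.41385 mol, giving 0.41385 Mg and 0.41385 O.
2.94 wt% FeO ÷ 71.844 g/mol = 0.04092 mol, giving 0.04092 Fe and 0.04092 O.
25.38 wt% CaO ÷ 56.077 g/mol = 0.45259 mol, giving 0.45259 Ca and 0.45259 O.
54.30 wt% SiO2 ÷ 60.083 g/mol = 0.90375 mol, giving 0.90375 Si and 1.80750 O.
Oxygen sums to 2.71486; scaling by 6/2.71486 = 2.21006 puts the formula on 6 O.
Ca: 0.45259 × 2.21006 = 1.000 atoms per formula unit.

1.000 Ca apfu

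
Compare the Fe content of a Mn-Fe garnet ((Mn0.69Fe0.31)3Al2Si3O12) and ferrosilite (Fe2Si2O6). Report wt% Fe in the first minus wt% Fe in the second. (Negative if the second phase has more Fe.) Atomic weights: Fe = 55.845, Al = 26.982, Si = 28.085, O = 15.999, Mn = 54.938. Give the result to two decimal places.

First mineral: 51.936 g Fe in 495.865 g formula = 10.47 wt% Fe.
Second mineral: 111.690 g Fe in 263.854 g formula = 42.33 wt% Fe.
10.47% − 42.33% gives a difference of -31.86 percentage points.

-31.86 percentage points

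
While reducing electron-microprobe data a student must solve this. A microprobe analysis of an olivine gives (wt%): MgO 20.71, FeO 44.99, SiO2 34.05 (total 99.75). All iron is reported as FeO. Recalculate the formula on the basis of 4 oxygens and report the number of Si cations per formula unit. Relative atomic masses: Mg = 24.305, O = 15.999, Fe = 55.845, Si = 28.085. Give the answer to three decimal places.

MgO: 20.71/40.304 = 0.51384 mol → 0.51384 mol Mg, 0.51384 mol O.
FeO: 44.99/71.844 = 0.62622 mol → 0.62622 mol Fe, 0.62622 mol O.
SiO2: 34.05/60.083 = 0.56672 mol → 0.56672 mol Si, 1.13344 mol O.
Total oxygen = 2.27350 mol. Normalization factor = 4/2.27350 = 1.75940.
Si per 4 O = 0.56672 × 1.75940 = 0.997.

0.997 Si apfu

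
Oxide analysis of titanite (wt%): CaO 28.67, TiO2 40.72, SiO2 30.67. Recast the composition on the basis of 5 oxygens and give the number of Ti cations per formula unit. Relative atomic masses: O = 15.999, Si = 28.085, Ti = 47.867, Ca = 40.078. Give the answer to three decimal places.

0.999 Ti apfu

CaO: 28.67/56.077 = 0.51126 mol → 0.51126 mol Ca, 0.51126 mol O.
TiO2: 40.72/79.865 = 0.50986 mol → 0.50986 mol Ti, 1.01972 mol O.
SiO2: 30.67/60.083 = 0.51046 mol → 0.51046 mol Si, 1.02092 mol O.
Total oxygen = 2.55190 mol. Normalization factor = 5/2.55190 = 1.95932.
Ti per 5 O = 0.50986 × 1.95932 = 0.999.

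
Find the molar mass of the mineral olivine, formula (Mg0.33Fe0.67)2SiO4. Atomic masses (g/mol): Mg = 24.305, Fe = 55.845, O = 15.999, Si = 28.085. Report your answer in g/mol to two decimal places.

M = 0.66(24.305) + 1.34(55.845) + 1(28.085) + 4(15.999)

182.95 g/mol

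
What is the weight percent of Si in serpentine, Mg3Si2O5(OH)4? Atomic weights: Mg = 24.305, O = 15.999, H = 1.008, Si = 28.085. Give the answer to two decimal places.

20.27 wt%

Molar mass of Mg3Si2O5(OH)4: 3*24.305 + 2*28.085 + 9*15.999 + 4*1.008 = 277.108 g/mol.
Mass of Si per formula unit: 2 × 28.085 = 56.170 g.
Weight fraction Si = 56.170 / 277.108 = 0.2027.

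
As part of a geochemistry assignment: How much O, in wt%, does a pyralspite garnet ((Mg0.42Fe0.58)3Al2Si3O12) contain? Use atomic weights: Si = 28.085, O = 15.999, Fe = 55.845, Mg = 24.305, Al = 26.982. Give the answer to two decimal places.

41.92 wt%

Molar mass of (Mg0.42Fe0.58)3Al2Si3O12: 1.26*24.305 + 1.74*55.845 + 2*26.982 + 3*28.085 + 12*15.999 = 458.002 g/mol.
Mass of O per formula unit: 12 × 15.999 = 191.988 g.
Weight fraction O = 191.988 / 458.002 = 0.4192.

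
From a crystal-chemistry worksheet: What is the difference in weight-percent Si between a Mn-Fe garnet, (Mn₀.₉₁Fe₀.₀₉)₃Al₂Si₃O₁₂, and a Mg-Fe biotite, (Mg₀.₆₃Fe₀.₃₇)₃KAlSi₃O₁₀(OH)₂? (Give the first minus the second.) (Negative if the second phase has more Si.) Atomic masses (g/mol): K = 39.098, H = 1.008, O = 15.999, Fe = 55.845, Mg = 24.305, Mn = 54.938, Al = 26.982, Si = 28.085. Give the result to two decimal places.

-1.62 percentage points

M((Mn₀.₉₁Fe₀.₀₉)₃Al₂Si₃O₁₂) = 495.266 g/mol, so wt% Si = 84.255/495.266 × 100 = 17.01%.
M((Mg₀.₆₃Fe₀.₃₇)₃KAlSi₃O₁₀(OH)₂) = 452.263 g/mol, so wt% Si = 84.255/452.263 × 100 = 18.63%.
17.01 − 18.63 = -1.62 pp.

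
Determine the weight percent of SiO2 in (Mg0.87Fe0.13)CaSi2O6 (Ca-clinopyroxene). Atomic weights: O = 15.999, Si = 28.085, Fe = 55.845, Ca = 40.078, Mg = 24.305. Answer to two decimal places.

54.46 wt%

M((Mg0.87Fe0.13)CaSi2O6) = 220.647 g/mol; M(SiO2) = 60.083 g/mol.
Moles SiO2 per formula unit = 2 Si ÷ 1 = 2.0000.
SiO2 fraction = (2.0000 × 60.083) / 220.647 = 120.166/220.647 = 0.5446.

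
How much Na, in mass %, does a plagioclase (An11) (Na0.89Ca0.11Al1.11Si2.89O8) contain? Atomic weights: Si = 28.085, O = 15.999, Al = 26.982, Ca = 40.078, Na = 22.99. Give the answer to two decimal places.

M(Na0.89Ca0.11Al1.11Si2.89O8) = 263.977 g/mol.
Na contributes 0.89 × 22.99 = 20.461 g per mole.
20.461/263.977 = 0.0775 → 7.75%.

7.75 mass %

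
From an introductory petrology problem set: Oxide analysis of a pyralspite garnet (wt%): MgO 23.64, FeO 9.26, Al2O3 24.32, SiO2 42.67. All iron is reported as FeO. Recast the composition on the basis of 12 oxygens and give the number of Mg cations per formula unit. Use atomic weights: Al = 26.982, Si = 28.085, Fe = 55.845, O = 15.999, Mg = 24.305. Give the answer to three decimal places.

MgO: 23.64/40.304 = 0.58654 mol → 0.58654 mol Mg, 0.58654 mol O.
FeO: 9.26/71.844 = 0.12889 mol → 0.12889 mol Fe, 0.12889 mol O.
Al2O3: 24.32/101.961 = 0.23852 mol → 0.47704 mol Al, 0.71556 mol O.
SiO2: 42.67/60.083 = 0.71018 mol → 0.71018 mol Si, 1.42036 mol O.
Total oxygen = 2.85135 mol. Normalization factor = 12/2.85135 = 4.20853.
Mg per 12 O = 0.58654 × 4.20853 = 2.468.

2.468 Mg apfu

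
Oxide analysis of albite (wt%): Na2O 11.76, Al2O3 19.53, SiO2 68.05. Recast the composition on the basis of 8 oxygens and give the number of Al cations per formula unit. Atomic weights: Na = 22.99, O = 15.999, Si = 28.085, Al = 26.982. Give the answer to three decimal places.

Na2O: 11.76/61.979 = 0.18974 mol → 0.37948 mol Na, 0.18974 mol O.
Al2O3: 19.53/101.961 = 0.19154 mol → 0.38308 mol Al, 0.57462 mol O.
SiO2: 68.05/60.083 = 1.13260 mol → 1.13260 mol Si, 2.26520 mol O.
Total oxygen = 3.02956 mol. Normalization factor = 8/3.02956 = 2.64065.
Al per 8 O = 0.38308 × 2.64065 = 1.012.

1.012 Al apfu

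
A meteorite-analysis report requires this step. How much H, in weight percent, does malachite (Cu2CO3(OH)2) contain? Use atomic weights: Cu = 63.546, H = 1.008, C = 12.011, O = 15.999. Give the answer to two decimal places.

Formula mass = 2*63.546 + 1*12.011 + 5*15.999 + 2*1.008 = 221.114 g/mol, of which 2.016 g is H.
So H makes up 2.016/221.114 = 0.0091 of the mass, i.e. 0.91%.

0.91 weight percent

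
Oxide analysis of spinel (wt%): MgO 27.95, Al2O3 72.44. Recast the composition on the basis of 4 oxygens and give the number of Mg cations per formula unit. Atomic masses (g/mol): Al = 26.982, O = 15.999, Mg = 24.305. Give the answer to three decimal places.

MgO: 27.95/40.304 = 0.69348 mol → 0.69348 mol Mg, 0.69348 mol O.
Al2O3: 72.44/101.961 = 0.71047 mol → 1.42094 mol Al, 2.13141 mol O.
Total oxygen = 2.82489 mol. Normalization factor = 4/2.82489 = 1.41598.
Mg per 4 O = 0.69348 × 1.41598 = 0.982.

0.982 Mg apfu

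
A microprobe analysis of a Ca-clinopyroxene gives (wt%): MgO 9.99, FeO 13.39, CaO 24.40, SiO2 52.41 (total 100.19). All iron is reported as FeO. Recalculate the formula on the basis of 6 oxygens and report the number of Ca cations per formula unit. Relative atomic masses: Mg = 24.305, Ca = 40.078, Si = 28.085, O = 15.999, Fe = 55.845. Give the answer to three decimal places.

0.999 Ca apfu

MgO: 9.99/40.304 = 0.24787 mol → 0.24787 mol Mg, 0.24787 mol O.
FeO: 13.39/71.844 = 0.18638 mol → 0.18638 mol Fe, 0.18638 mol O.
CaO: 24.40/56.077 = 0.43512 mol → 0.43512 mol Ca, 0.43512 mol O.
SiO2: 52.41/60.083 = 0.87229 mol → 0.87229 mol Si, 1.74458 mol O.
Total oxygen = 2.61395 mol. Normalization factor = 6/2.61395 = 2.29538.
Ca per 6 O = 0.43512 × 2.29538 = 0.999.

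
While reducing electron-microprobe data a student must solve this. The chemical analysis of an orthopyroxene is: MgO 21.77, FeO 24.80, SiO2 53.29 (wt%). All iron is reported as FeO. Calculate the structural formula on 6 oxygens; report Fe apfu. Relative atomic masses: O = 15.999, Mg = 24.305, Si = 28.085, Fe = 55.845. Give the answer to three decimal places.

21.77 wt% MgO ÷ 40.304 g/mol = 0.54014 mol, giving 0.54014 Mg and 0.54014 O.
24.80 wt% FeO ÷ 71.844 g/mol = 0.34519 mol, giving 0.34519 Fe and 0.34519 O.
53.29 wt% SiO2 ÷ 60.083 g/mol = 0.88694 mol, giving 0.88694 Si and 1.77388 O.
Oxygen sums to 2.65921; scaling by 6/2.65921 = 2.25631 puts the formula on 6 O.
Fe: 0.34519 × 2.25631 = 0.779 atoms per formula unit.

0.779 Fe apfu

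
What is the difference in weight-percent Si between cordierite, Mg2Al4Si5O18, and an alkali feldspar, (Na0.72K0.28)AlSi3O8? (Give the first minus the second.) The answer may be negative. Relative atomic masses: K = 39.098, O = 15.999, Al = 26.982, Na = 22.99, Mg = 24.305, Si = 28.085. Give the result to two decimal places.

First mineral: 140.425 g Si in 584.945 g formula = 24.01 wt% Si.
Second mineral: 84.255 g Si in 266.729 g formula = 31.59 wt% Si.
24.01% − 31.59% gives a difference of -7.58 percentage points.

-7.58 percentage points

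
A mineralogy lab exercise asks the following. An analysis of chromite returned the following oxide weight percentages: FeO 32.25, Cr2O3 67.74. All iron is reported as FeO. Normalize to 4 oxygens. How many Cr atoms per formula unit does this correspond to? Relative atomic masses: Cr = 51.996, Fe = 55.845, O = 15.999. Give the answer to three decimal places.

1.996 Cr apfu

FeO: 32.25/71.844 = 0.44889 mol → 0.44889 mol Fe, 0.44889 mol O.
Cr2O3: 67.74/151.989 = 0.44569 mol → 0.89138 mol Cr, 1.33707 mol O.
Total oxygen = 1.78596 mol. Normalization factor = 4/1.78596 = 2.23969.
Cr per 4 O = 0.89138 × 2.23969 = 1.996.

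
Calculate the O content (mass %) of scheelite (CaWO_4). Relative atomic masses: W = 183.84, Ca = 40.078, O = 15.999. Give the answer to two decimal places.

M(CaWO_4) = 287.914 g/mol.
O contributes 4 × 15.999 = 63.996 g per mole.
63.996/287.914 = 0.2223 → 22.23%.

22.23 mass %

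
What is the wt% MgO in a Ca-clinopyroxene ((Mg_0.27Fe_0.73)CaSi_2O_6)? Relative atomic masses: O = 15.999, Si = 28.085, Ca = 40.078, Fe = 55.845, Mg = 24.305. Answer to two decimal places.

4.54 wt%

Molar mass of (Mg_0.27Fe_0.73)CaSi_2O_6 = 0.27·24.305 + 0.73·55.845 + 1·40.078 + 2·28.085 + 6·15.999 = 239.571 g/mol.
Each formula unit contains 0.27 Mg, equivalent to 0.27/1 = 0.2700 mol MgO.
M(MgO) = 1×24.305 + 1×15.999 = 40.304 g/mol.
Mass of MgO per formula unit = 0.2700 × 40.304 = 10.882 g.
MgO wt% = 10.882 / 239.571 × 100 = 4.54%.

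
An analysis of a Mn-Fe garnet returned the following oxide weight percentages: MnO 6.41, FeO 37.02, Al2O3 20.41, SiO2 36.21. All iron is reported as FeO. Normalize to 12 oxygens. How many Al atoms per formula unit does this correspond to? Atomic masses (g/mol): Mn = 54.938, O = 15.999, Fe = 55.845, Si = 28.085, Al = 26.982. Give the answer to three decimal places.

MnO (M=70.937): mol = 0.09036; Mn = 0.09036, O = 0.09036.
FeO (M=71.844): mol = 0.51528; Fe = 0.51528, O = 0.51528.
Al2O3 (M=101.961): mol = 0.20017; Al = 0.40034, O = 0.60051.
SiO2 (M=60.083): mol = 0.60267; Si = 0.60267, O = 1.20534.
ΣO = 2.41149; factor = 12/ΣO = 4.97618.
Al apfu = 0.40034 × 4.97618 = 1.992.

1.992 Al apfu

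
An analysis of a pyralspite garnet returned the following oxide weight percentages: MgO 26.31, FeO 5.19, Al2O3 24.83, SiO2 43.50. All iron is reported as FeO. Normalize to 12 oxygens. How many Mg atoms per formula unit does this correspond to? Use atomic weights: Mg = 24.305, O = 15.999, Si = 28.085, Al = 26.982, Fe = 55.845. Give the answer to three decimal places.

MgO (M=40.304): mol = 0.65279; Mg = 0.65279, O = 0.65279.
FeO (M=71.844): mol = 0.07224; Fe = 0.07224, O = 0.07224.
Al2O3 (M=101.961): mol = 0.24352; Al = 0.48704, O = 0.73056.
SiO2 (M=60.083): mol = 0.72400; Si = 0.72400, O = 1.44800.
ΣO = 2.90359; factor = 12/ΣO = 4.13281.
Mg apfu = 0.65279 × 4.13281 = 2.698.

2.698 Mg apfu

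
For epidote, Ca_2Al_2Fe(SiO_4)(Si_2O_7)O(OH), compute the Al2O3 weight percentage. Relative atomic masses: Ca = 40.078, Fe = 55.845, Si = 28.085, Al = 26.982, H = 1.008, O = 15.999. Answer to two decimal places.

21.10 wt%

Molar mass of Ca_2Al_2Fe(SiO_4)(Si_2O_7)O(OH) = 2·40.078 + 2·26.982 + 1·55.845 + 3·28.085 + 13·15.999 + 1·1.008 = 483.215 g/mol.
Each formula unit contains 2 Al, equivalent to 2/2 = 1.0000 mol Al2O3.
M(Al2O3) = 2×26.982 + 3×15.999 = 101.961 g/mol.
Mass of Al2O3 per formula unit = 1.0000 × 101.961 = 101.961 g.
Al2O3 wt% = 101.961 / 483.215 × 100 = 21.10%.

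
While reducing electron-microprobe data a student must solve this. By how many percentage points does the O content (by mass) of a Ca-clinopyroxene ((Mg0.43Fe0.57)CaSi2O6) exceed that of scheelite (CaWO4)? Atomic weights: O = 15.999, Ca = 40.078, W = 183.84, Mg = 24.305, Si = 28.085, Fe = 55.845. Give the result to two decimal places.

18.70 percentage points

M((Mg0.43Fe0.57)CaSi2O6) = 234.525 g/mol, so wt% O = 95.994/234.525 × 100 = 40.93%.
M(CaWO4) = 287.914 g/mol, so wt% O = 63.996/287.914 × 100 = 22.23%.
40.93 − 22.23 = 18.70 pp.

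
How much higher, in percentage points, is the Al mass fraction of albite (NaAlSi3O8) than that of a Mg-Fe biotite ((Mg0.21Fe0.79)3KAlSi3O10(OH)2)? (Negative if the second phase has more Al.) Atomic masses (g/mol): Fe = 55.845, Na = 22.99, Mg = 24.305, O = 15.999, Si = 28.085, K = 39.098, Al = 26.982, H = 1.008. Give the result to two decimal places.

4.81 percentage points

Al in NaAlSi3O8: molar mass 262.219 g/mol; 1×26.982 = 26.982 g → 10.29 wt%.
Al in (Mg0.21Fe0.79)3KAlSi3O10(OH)2: molar mass 492.004 g/mol; 1×26.982 = 26.982 g → 5.48 wt%.
Difference = 10.29 − 5.48 = 4.81 percentage points.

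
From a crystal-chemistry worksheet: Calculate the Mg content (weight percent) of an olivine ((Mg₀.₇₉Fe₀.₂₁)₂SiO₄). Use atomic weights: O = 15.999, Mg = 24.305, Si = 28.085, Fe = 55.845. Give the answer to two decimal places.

Formula mass = 1.58*24.305 + 0.42*55.845 + 1*28.085 + 4*15.999 = 153.938 g/mol, of which 38.402 g is Mg.
So Mg makes up 38.402/153.938 = 0.2495 of the mass, i.e. 24.95%.

24.95 weight percent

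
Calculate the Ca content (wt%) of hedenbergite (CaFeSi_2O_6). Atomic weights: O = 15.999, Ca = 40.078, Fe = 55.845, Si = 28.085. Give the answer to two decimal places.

16.15 wt%

Molar mass of CaFeSi_2O_6: 1*40.078 + 1*55.845 + 2*28.085 + 6*15.999 = 248.087 g/mol.
Mass of Ca per formula unit: 1 × 40.078 = 40.078 g.
Weight fraction Ca = 40.078 / 248.087 = 0.1615.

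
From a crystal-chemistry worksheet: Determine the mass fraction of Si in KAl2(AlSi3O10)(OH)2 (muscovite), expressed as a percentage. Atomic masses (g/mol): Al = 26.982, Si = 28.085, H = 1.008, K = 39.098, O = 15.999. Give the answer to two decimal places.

Molar mass of KAl2(AlSi3O10)(OH)2: 1*39.098 + 3*26.982 + 3*28.085 + 12*15.999 + 2*1.008 = 398.303 g/mol.
Mass of Si per formula unit: 3 × 28.085 = 84.255 g.
Weight fraction Si = 84.255 / 398.303 = 0.2115.

21.15 mass %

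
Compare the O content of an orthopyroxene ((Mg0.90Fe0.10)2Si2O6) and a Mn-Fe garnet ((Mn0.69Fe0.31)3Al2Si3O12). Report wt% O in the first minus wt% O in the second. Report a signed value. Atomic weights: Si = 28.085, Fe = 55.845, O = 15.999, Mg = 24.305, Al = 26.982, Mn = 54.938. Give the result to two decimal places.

7.64 percentage points

M((Mg0.90Fe0.10)2Si2O6) = 207.082 g/mol, so wt% O = 95.994/207.082 × 100 = 46.36%.
M((Mn0.69Fe0.31)3Al2Si3O12) = 495.865 g/mol, so wt% O = 191.988/495.865 × 100 = 38.72%.
46.36 − 38.72 = 7.64 pp.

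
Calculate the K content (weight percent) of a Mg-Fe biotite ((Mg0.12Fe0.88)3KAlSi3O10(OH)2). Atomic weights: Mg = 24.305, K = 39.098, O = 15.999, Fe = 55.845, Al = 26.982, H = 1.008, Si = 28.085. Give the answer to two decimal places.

M((Mg0.12Fe0.88)3KAlSi3O10(OH)2) = 500.520 g/mol.
K contributes 1 × 39.098 = 39.098 g per mole.
39.098/500.520 = 0.0781 → 7.81%.

7.81 weight percent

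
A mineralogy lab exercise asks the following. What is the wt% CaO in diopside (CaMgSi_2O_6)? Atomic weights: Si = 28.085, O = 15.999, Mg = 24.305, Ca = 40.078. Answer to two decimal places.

Molar mass of CaMgSi_2O_6 = 1·40.078 + 1·24.305 + 2·28.085 + 6·15.999 = 216.547 g/mol.
Each formula unit contains 1 Ca, equivalent to 1/1 = 1.0000 mol CaO.
M(CaO) = 1×40.078 + 1×15.999 = 56.077 g/mol.
Mass of CaO per formula unit = 1.0000 × 56.077 = 56.077 g.
CaO wt% = 56.077 / 216.547 × 100 = 25.90%.

25.90 wt%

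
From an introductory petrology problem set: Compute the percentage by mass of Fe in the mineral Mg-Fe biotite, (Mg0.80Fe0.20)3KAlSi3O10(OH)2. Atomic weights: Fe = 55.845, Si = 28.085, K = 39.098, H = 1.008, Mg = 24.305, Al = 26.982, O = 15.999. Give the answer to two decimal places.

7.68 mass %

Formula mass = 2.40×24.305 + 0.60×55.845 + 1×39.098 + 1×26.982 + 3×28.085 + 12×15.999 + 2×1.008 = 436.178 g/mol, of which 33.507 g is Fe.
So Fe makes up 33.507/436.178 = 0.0768 of the mass, i.e. 7.68%.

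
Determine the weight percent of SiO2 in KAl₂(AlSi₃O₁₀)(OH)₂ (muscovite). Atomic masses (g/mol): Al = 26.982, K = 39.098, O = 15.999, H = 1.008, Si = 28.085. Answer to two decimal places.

Molar mass of KAl₂(AlSi₃O₁₀)(OH)₂ = 1×39.098 + 3×26.982 + 3×28.085 + 12×15.999 + 2×1.008 = 398.303 g/mol.
Each formula unit contains 3 Si, equivalent to 3/1 = 3.0000 mol SiO2.
M(SiO2) = 1×28.085 + 2×15.999 = 60.083 g/mol.
Mass of SiO2 per formula unit = 3.0000 × 60.083 = 180.249 g.
SiO2 wt% = 180.249 / 398.303 × 100 = 45.25%.

45.25 wt%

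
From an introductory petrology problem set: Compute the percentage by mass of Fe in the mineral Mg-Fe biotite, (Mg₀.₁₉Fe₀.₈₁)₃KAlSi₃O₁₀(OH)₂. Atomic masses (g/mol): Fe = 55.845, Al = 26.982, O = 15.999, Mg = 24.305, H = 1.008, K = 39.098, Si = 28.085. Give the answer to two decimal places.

Formula mass = 0.57*24.305 + 2.43*55.845 + 1*39.098 + 1*26.982 + 3*28.085 + 12*15.999 + 2*1.008 = 493.896 g/mol, of which 135.703 g is Fe.
So Fe makes up 135.703/493.896 = 0.2748 of the mass, i.e. 27.48%.

27.48 mass %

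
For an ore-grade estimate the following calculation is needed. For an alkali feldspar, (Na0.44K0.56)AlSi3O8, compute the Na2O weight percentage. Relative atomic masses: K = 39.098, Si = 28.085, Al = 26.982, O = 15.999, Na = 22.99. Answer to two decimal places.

5.03 wt%

M((Na0.44K0.56)AlSi3O8) = 271.239 g/mol; M(Na2O) = 61.979 g/mol.
Moles Na2O per formula unit = 0.44 Na ÷ 2 = 0.2200.
Na2O fraction = (0.2200 × 61.979) / 271.239 = 13.635/271.239 = 0.0503.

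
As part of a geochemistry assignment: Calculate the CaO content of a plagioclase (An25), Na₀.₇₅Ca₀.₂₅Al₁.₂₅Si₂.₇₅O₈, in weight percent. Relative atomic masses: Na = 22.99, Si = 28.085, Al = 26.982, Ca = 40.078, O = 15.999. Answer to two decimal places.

Formula mass = 266.215 g/mol.
0.25 Ca → 0.2500 mol CaO per formula unit; M(CaO) = 56.077, so CaO mass = 14.019 g.
14.019/266.215 × 100 = 5.27 wt%.

5.27 wt%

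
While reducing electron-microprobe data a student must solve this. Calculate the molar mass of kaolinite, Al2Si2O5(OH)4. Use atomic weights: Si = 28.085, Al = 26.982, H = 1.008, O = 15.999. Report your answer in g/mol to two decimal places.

258.16 g/mol

Al: 2 × 26.982 = 53.9640
Si: 2 × 28.085 = 56.1700
O: 9 × 15.999 = 143.9910
H: 4 × 1.008 = 4.0320
Summing the contributions gives the formula mass.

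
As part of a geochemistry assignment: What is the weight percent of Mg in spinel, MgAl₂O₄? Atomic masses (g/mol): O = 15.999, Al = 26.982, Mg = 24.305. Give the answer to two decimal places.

Formula mass = 1*24.305 + 2*26.982 + 4*15.999 = 142.265 g/mol, of which 24.305 g is Mg.
So Mg makes up 24.305/142.265 = 0.1708 of the mass, i.e. 17.08%.

17.08 mass %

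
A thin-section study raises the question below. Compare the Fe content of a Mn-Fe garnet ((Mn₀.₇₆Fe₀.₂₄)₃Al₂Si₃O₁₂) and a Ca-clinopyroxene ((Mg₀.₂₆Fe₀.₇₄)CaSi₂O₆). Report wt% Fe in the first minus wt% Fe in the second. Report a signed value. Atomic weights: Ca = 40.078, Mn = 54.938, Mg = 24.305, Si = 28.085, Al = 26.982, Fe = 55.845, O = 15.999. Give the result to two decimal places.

-9.12 percentage points

Fe in (Mn₀.₇₆Fe₀.₂₄)₃Al₂Si₃O₁₂: molar mass 495.674 g/mol; 0.72×55.845 = 40.208 g → 8.11 wt%.
Fe in (Mg₀.₂₆Fe₀.₇₄)CaSi₂O₆: molar mass 239.887 g/mol; 0.74×55.845 = 41.325 g → 17.23 wt%.
Difference = 8.11 − 17.23 = -9.12 percentage points.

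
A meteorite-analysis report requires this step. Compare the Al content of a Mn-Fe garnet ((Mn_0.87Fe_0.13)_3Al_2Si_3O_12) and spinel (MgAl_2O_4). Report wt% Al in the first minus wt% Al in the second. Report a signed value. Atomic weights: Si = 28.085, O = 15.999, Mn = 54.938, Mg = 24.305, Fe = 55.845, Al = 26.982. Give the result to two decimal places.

-27.04 percentage points

Al in (Mn_0.87Fe_0.13)_3Al_2Si_3O_12: molar mass 495.375 g/mol; 2×26.982 = 53.964 g → 10.89 wt%.
Al in MgAl_2O_4: molar mass 142.265 g/mol; 2×26.982 = 53.964 g → 37.93 wt%.
Difference = 10.89 − 37.93 = -27.04 percentage points.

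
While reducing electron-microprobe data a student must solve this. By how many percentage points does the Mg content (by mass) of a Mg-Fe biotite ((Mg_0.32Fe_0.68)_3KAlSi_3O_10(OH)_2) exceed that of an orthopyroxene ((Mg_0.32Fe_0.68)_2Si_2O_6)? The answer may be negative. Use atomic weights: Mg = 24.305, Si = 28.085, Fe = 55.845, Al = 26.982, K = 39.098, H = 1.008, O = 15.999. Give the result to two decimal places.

Mg in (Mg_0.32Fe_0.68)_3KAlSi_3O_10(OH)_2: molar mass 481.596 g/mol; 0.96×24.305 = 23.333 g → 4.84 wt%.
Mg in (Mg_0.32Fe_0.68)_2Si_2O_6: molar mass 243.668 g/mol; 0.64×24.305 = 15.555 g → 6.38 wt%.
Difference = 4.84 − 6.38 = -1.54 percentage points.

-1.54 percentage points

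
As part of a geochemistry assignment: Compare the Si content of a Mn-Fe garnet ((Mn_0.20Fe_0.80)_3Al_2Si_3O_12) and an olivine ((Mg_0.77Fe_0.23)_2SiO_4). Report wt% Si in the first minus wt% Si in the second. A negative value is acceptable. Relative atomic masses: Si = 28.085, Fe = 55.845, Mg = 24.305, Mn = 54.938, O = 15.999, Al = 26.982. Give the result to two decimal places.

-1.15 percentage points

Si in (Mn_0.20Fe_0.80)_3Al_2Si_3O_12: molar mass 497.198 g/mol; 3×28.085 = 84.255 g → 16.95 wt%.
Si in (Mg_0.77Fe_0.23)_2SiO_4: molar mass 155.199 g/mol; 1×28.085 = 28.085 g → 18.10 wt%.
Difference = 16.95 − 18.10 = -1.15 percentage points.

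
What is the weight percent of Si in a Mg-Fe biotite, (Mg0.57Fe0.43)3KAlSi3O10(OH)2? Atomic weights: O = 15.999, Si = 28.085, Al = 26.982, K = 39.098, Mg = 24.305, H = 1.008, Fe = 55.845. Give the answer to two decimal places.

Formula mass = 1.71×24.305 + 1.29×55.845 + 1×39.098 + 1×26.982 + 3×28.085 + 12×15.999 + 2×1.008 = 457.941 g/mol, of which 84.255 g is Si.
So Si makes up 84.255/457.941 = 0.1840 of the mass, i.e. 18.40%.

18.40 wt%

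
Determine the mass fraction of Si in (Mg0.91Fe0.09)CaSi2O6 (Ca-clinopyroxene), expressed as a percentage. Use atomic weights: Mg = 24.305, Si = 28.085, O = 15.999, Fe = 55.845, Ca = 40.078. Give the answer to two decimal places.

Molar mass of (Mg0.91Fe0.09)CaSi2O6: 0.91×24.305 + 0.09×55.845 + 1×40.078 + 2×28.085 + 6×15.999 = 219.386 g/mol.
Mass of Si per formula unit: 2 × 28.085 = 56.170 g.
Weight fraction Si = 56.170 / 219.386 = 0.2560.

25.60 weight percent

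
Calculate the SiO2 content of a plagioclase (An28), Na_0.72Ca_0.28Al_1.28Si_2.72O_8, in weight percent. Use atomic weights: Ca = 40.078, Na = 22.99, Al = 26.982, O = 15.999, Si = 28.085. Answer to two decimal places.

61.28 wt%

Formula mass = 266.695 g/mol.
2.72 Si → 2.7200 mol SiO2 per formula unit; M(SiO2) = 60.083, so SiO2 mass = 163.426 g.
163.426/266.695 × 100 = 61.28 wt%.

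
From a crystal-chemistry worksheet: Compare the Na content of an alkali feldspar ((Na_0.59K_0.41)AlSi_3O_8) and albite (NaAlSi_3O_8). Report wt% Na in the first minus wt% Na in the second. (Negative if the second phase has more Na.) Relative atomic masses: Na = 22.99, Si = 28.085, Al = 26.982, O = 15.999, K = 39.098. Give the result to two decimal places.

M((Na_0.59K_0.41)AlSi_3O_8) = 268.823 g/mol, so wt% Na = 13.564/268.823 × 100 = 5.05%.
M(NaAlSi_3O_8) = 262.219 g/mol, so wt% Na = 22.990/262.219 × 100 = 8.77%.
5.05 − 8.77 = -3.72 pp.

-3.72 percentage points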